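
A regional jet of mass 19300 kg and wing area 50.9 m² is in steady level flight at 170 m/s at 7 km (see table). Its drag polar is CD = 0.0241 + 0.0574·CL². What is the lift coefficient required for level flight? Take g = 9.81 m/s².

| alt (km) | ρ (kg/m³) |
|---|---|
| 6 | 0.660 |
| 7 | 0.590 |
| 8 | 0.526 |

At 7 km, from the table: ρ = 0.590 kg/m³.
Level flight ⇒ L = W = m·g = 19300 × 9.81 = 1.8933×10^5 N.
Dynamic pressure q = 0.5 × 0.59 × 170² = 8526 Pa.
CL = W/(q·S) = 1.8933×10^5 / (8526 × 50.9) = 0.4363.

CL = 0.436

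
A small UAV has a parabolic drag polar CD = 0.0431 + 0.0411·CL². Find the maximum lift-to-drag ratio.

(L/D)max = 11.9

For CD = CD0 + K·CL², (L/D)max occurs at CL* = √(CD0/K) and equals 1/(2√(K·CD0)).
(L/D)max = 1/(2√(0.0411 × 0.0431)) = 1/(2 × 0.04209) = 11.9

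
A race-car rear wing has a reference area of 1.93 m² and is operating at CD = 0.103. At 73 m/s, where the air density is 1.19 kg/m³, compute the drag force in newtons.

D = 630 N

D = ½ρv²S·CD = ½ × 1.19 × 73² × 1.93 × 0.103 = 630 N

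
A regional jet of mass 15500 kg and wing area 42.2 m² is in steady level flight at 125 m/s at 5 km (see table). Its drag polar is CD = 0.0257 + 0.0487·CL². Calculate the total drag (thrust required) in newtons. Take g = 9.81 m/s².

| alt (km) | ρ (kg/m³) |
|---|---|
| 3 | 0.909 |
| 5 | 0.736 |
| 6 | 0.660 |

D = 10900 N

At 5 km, from the table: ρ = 0.736 kg/m³.
In steady level flight, lift balances weight: W = mg = 15500 × 9.81 = 1.5206×10^5 N.
q = ½ρv² = ½ × 0.736 × 125² = 5750 Pa.
CL = 2W/(ρv²S) = 2×1.5206×10^5/(0.736×125²×42.2) = 0.6266.
CD = 0.0257 + 0.0487 × 0.6266² = 0.04482.
D = q·S·CD = 5750 × 42.2 × 0.04482 = 10880 N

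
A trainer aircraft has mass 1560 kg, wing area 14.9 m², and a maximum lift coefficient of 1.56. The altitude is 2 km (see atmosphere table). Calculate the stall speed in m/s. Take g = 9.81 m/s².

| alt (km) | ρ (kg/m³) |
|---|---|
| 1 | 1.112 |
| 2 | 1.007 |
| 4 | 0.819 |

V_stall = 36.2 m/s

At 2 km, from the table: ρ = 1.007 kg/m³.
Stall occurs when L = W at CL,max. W = mg = 1560 × 9.81 = 15300 N.
From L = ½ρV²S·CL,max = W: V_stall = √(2W/(ρSCL,max)) = √(2·15300/(1.007·14.9·1.56))
V_stall = √1308 = 36.2 m/s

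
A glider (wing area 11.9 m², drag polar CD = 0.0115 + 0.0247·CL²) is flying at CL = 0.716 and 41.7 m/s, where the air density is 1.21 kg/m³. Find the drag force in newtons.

CD = 0.0115 + 0.0247 × 0.716² = 0.02416
D = ½ρv²S·CD = ½ × 1.21 × 41.7² × 11.9 × 0.02416 = 302 N

D = 302 N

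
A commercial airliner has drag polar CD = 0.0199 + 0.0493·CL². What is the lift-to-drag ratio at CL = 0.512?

CD = 0.0199 + 0.0493 × 0.512² = 0.03282
L/D = CL/CD = 0.512 / 0.03282 = 15.6

L/D = 15.6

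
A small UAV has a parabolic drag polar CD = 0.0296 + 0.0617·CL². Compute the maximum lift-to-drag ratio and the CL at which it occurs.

(L/D)max = 11.7, at CL = 0.693

For CD = CD0 + K·CL², (L/D)max occurs at CL* = √(CD0/K) and equals 1/(2√(K·CD0)).
(L/D)max = 1/(2√(0.0617 × 0.0296)) = 1/(2 × 0.04274) = 11.7
CL* = √(0.0296/0.0617) = 0.693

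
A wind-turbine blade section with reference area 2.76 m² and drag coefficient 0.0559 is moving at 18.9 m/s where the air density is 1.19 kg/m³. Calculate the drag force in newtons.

D = 32.8 N

Dynamic pressure q = ½ρv² = ½ × 1.19 × 18.9² = 212.5 Pa.
D = q·S·CD = 212.5 × 2.76 × 0.0559 = 32.8 N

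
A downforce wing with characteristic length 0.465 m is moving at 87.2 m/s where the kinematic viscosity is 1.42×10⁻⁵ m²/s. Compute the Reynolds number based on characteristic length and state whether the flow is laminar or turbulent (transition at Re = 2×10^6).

Re = v·c/ν = 87.2 × 0.465 / (1.42×10⁻⁵) = 2.86×10^6
Since 2.86×10^6 > 2×10^6, the flow is turbulent.

Re = 2.86×10^6 (turbulent)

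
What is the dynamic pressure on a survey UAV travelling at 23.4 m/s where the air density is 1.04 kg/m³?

q = ½ρv² = ½ × 1.04 × 23.4² = 285 Pa

q = 285 Pa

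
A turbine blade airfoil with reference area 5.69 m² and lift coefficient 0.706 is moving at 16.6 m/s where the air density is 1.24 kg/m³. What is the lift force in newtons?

L = 686 N

L = ½ρv²S·CL = ½ × 1.24 × 16.6² × 5.69 × 0.706 = 686 N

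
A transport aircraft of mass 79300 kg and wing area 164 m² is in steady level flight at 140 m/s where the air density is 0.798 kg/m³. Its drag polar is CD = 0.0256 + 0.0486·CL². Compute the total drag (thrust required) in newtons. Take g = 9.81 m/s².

Level flight ⇒ L = W = m·g = 79300 × 9.81 = 7.7793×10^5 N.
Dynamic pressure q = 0.5 × 0.798 × 140² = 7820 Pa.
CL = 2W/(ρv²S) = 2×7.7793×10^5/(0.798×140²×164) = 0.6066.
CD = 0.0256 + 0.0486 × 0.6066² = 0.04348.
D = q·S·CD = 7820 × 164 × 0.04348 = 55770 N

D = 55800 N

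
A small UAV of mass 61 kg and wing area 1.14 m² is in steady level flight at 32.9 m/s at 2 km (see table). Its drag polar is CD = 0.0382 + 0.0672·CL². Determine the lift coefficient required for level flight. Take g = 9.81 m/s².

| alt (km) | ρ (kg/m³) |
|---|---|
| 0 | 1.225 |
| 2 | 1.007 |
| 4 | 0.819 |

At 2 km, from the table: ρ = 1.007 kg/m³.
In steady level flight, lift balances weight: W = mg = 61 × 9.81 = 598.41 N.
q = ½ρv² = ½ × 1.007 × 32.9² = 545 Pa.
Required CL = L/(qS) = 598.41/(545·1.14) = 0.9632.

CL = 0.963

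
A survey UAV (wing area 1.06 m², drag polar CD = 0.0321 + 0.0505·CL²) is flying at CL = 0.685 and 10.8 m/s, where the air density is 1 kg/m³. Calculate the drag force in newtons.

CD = 0.0321 + 0.0505 × 0.685² = 0.0558
D = ½ρv²S·CD = ½ × 1 × 10.8² × 1.06 × 0.0558 = 3.45 N

D = 3.45 N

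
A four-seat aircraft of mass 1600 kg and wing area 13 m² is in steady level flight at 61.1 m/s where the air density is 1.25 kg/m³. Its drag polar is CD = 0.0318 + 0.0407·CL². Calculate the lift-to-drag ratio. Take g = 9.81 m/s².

L/D = 12.1

Level flight ⇒ L = W = m·g = 1600 × 9.81 = 15696 N.
q = ½ρv² = ½ × 1.25 × 61.1² = 2333 Pa.
Required CL = L/(qS) = 15696/(2333·13) = 0.5175.
CD = 0.0318 + 0.0407 × 0.5175² = 0.0427.
L/D = CL/CD = 0.5175 / 0.0427 = 12.1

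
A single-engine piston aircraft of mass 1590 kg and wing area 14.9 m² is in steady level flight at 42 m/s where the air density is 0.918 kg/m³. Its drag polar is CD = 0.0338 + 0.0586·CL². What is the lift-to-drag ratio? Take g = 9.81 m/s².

Weight W = mg = 1590 × 9.81 = 15598 N; in level flight L = W.
q = ½ρv² = ½ × 0.918 × 42² = 809.7 Pa.
CL = 2W/(ρv²S) = 2×15598/(0.918×42²×14.9) = 1.293.
CD = 0.0338 + 0.0586 × 1.293² = 0.1318.
L/D = CL/CD = 1.293 / 0.1318 = 9.81

L/D = 9.81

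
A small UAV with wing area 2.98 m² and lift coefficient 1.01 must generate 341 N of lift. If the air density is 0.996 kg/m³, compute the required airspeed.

v = 15.1 m/s

L = ½ρv²S·CL ⇒ v = √(2L/(ρ·S·CL))
v = √(2 × 341 / (0.996 × 2.98 × 1.01)) = √227.5 = 15.1 m/s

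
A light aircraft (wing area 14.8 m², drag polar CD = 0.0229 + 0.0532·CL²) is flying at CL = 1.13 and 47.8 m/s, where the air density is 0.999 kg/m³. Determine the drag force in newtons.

CD = 0.0229 + 0.0532 × 1.13² = 0.09083
D = ½ρv²S·CD = ½ × 0.999 × 47.8² × 14.8 × 0.09083 = 1530 N

D = 1530 N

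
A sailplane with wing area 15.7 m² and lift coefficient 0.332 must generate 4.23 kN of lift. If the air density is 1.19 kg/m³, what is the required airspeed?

v = 36.9 m/s

L = ½ρv²S·CL ⇒ v = √(2L/(ρ·S·CL))
v = √(2 × 4230 / (1.19 × 15.7 × 0.332)) = √1364 = 36.9 m/s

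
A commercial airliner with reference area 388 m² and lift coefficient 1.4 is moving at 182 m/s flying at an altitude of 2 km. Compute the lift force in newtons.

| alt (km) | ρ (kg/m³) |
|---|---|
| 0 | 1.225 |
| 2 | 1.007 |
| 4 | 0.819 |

At 2 km, from the table: ρ = 1.007 kg/m³.
Dynamic pressure q = ½ρv² = ½ × 1.007 × 182² = 16680 Pa.
L = q·S·CL = 16680 × 388 × 1.4 = 9.06×10^6 N ≈ 9060 kN

L = 9.06×10^6 N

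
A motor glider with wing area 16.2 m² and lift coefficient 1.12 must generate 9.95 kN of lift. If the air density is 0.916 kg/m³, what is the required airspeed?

L = ½ρv²S·CL ⇒ v = √(2L/(ρ·S·CL))
v = √(2 × 9950 / (0.916 × 16.2 × 1.12)) = √1197 = 34.6 m/s

v = 34.6 m/s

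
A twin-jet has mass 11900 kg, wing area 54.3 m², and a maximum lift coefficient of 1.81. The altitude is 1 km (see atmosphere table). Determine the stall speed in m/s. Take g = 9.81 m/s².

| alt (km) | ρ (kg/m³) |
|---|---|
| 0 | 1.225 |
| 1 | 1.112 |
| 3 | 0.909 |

At 1 km, from the table: ρ = 1.112 kg/m³.
Stall occurs when L = W at CL,max. W = mg = 11900 × 9.81 = 1.167×10^5 N.
From L = ½ρV²S·CL,max = W: V_stall = √(2W/(ρSCL,max)) = √(2·1.167×10^5/(1.112·54.3·1.81))
V_stall = √2136 = 46.2 m/s

V_stall = 46.2 m/s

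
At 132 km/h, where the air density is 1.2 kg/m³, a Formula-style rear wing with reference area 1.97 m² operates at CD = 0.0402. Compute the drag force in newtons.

D = 63.9 N

Convert speed: v = 132 km/h ÷ 3.6 = 36.67 m/s.
D = ½ρv²S·CD = ½ × 1.2 × 36.67² × 1.97 × 0.0402 = 63.9 N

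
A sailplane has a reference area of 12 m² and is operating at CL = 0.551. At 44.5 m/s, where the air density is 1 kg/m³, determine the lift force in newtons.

L = 6550 N

L = ½ρv²S·CL = ½ × 1 × 44.5² × 12 × 0.551 = 6550 N ≈ 6.55 kN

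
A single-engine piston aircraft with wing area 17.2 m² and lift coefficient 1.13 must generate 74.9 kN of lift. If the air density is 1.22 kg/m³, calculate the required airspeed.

L = ½ρv²S·CL ⇒ v = √(2L/(ρ·S·CL))
v = √(2 × 74900 / (1.22 × 17.2 × 1.13)) = √6317 = 79.5 m/s

v = 79.5 m/s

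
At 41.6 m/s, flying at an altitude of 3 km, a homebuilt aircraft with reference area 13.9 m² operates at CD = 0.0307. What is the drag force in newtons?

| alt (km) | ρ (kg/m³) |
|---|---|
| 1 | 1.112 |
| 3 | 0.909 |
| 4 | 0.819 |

D = 336 N

At 3 km, from the table: ρ = 0.909 kg/m³.
Dynamic pressure q = ½ρv² = ½ × 0.909 × 41.6² = 786.5 Pa.
D = q·S·CD = 786.5 × 13.9 × 0.0307 = 336 N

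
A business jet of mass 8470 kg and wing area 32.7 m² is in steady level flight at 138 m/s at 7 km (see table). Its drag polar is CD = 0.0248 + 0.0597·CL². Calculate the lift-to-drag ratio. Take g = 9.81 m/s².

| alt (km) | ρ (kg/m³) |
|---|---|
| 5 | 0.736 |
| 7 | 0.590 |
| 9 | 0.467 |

L/D = 12.2

At 7 km, from the table: ρ = 0.590 kg/m³.
In steady level flight, lift balances weight: W = mg = 8470 × 9.81 = 83091 N.
Dynamic pressure q = 0.5 × 0.59 × 138² = 5618 Pa.
CL = 2W/(ρv²S) = 2×83091/(0.59×138²×32.7) = 0.4523.
CD = 0.0248 + 0.0597 × 0.4523² = 0.03701.
L/D = CL/CD = 0.4523 / 0.03701 = 12.2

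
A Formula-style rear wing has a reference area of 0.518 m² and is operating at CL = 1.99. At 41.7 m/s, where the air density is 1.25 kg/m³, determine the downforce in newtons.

L = 1120 N

Dynamic pressure q = ½ρv² = ½ × 1.25 × 41.7² = 1087 Pa.
L = q·S·CL = 1087 × 0.518 × 1.99 = 1120 N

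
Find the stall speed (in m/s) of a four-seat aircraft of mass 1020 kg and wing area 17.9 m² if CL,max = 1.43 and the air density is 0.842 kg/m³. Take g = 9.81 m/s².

At stall, lift equals weight: L = W = m·g = 1020 × 9.81 = 10010 N.
V_stall = √(2W/(ρ·S·CL,max)) = √(2 × 10010 / (0.842 × 17.9 × 1.43))
V_stall = √928.5 = 30.5 m/s

V_stall = 30.5 m/s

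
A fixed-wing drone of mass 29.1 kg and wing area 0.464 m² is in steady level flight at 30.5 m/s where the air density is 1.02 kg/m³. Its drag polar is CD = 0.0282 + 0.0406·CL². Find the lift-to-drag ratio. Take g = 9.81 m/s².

In steady level flight, lift balances weight: W = mg = 29.1 × 9.81 = 285.47 N.
q = ½ρv² = ½ × 1.02 × 30.5² = 474.4 Pa.
CL = 2W/(ρv²S) = 2×285.47/(1.02×30.5²×0.464) = 1.297.
CD = 0.0282 + 0.0406 × 1.297² = 0.09648.
L/D = CL/CD = 1.297 / 0.09648 = 13.4

L/D = 13.4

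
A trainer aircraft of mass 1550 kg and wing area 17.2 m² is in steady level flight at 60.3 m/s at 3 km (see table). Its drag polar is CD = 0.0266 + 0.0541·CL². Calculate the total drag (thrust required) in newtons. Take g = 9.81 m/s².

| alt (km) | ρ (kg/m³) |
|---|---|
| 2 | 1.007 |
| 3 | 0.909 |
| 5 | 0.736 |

D = 1200 N

At 3 km, from the table: ρ = 0.909 kg/m³.
In steady level flight, lift balances weight: W = mg = 1550 × 9.81 = 15206 N.
Dynamic pressure q = 0.5 × 0.909 × 60.3² = 1653 Pa.
CL = W/(q·S) = 15206 / (1653 × 17.2) = 0.5349.
CD = 0.0266 + 0.0541 × 0.5349² = 0.04208.
D = q·S·CD = 1653 × 17.2 × 0.04208 = 1196 N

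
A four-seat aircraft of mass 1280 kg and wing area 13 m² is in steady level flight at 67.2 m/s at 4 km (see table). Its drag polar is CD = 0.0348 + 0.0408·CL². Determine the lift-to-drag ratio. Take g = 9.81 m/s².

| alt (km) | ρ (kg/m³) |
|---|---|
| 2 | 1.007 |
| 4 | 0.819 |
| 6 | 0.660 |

L/D = 11.4

At 4 km, from the table: ρ = 0.819 kg/m³.
Weight W = mg = 1280 × 9.81 = 12557 N; in level flight L = W.
q = ½ρv² = ½ × 0.819 × 67.2² = 1849 Pa.
CL = W/(q·S) = 12557 / (1849 × 13) = 0.5223.
CD = 0.0348 + 0.0408 × 0.5223² = 0.04593.
L/D = CL/CD = 0.5223 / 0.04593 = 11.4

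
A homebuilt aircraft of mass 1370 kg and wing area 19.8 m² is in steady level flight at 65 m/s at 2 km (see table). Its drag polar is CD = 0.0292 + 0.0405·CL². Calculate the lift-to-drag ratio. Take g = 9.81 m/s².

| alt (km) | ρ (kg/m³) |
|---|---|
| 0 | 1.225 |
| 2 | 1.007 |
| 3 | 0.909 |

L/D = 9.58

At 2 km, from the table: ρ = 1.007 kg/m³.
Weight W = mg = 1370 × 9.81 = 13440 N; in level flight L = W.
Dynamic pressure q = 0.5 × 1.007 × 65² = 2127 Pa.
Required CL = L/(qS) = 13440/(2127·19.8) = 0.3191.
CD = 0.0292 + 0.0405 × 0.3191² = 0.03332.
L/D = CL/CD = 0.3191 / 0.03332 = 9.58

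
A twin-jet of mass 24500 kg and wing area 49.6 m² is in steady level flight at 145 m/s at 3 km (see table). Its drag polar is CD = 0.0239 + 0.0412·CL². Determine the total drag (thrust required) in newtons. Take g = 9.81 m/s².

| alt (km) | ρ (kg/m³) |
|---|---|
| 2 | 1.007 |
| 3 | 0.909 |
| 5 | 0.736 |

At 3 km, from the table: ρ = 0.909 kg/m³.
Weight W = mg = 24500 × 9.81 = 2.4034×10^5 N; in level flight L = W.
q = ½ρv² = ½ × 0.909 × 145² = 9556 Pa.
CL = W/(q·S) = 2.4034×10^5 / (9556 × 49.6) = 0.5071.
CD = 0.0239 + 0.0412 × 0.5071² = 0.03449.
D = q·S·CD = 9556 × 49.6 × 0.03449 = 16350 N

D = 16300 N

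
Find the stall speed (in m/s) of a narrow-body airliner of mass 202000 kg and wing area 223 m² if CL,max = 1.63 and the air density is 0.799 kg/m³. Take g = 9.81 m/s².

Stall occurs when L = W at CL,max. W = mg = 202000 × 9.81 = 1.982×10^6 N.
V_stall = √(2W/(ρ·S·CL,max)) = √(2 × 1.982×10^6 / (0.799 × 223 × 1.63))
V_stall = √13650 = 117 m/s

V_stall = 117 m/s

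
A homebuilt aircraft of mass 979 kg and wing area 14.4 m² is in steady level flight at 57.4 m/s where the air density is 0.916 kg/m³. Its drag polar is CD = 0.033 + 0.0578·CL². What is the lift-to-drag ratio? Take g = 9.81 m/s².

L/D = 9.98

Level flight ⇒ L = W = m·g = 979 × 9.81 = 9604 N.
q = ½ρv² = ½ × 0.916 × 57.4² = 1509 Pa.
Required CL = L/(qS) = 9604/(1509·14.4) = 0.442.
CD = 0.033 + 0.0578 × 0.442² = 0.04429.
L/D = CL/CD = 0.442 / 0.04429 = 9.98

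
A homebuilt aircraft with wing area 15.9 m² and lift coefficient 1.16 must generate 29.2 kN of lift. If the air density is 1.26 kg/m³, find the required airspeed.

v = 50.1 m/s

L = ½ρv²S·CL ⇒ v = √(2L/(ρ·S·CL))
v = √(2 × 29200 / (1.26 × 15.9 × 1.16)) = √2513 = 50.1 m/s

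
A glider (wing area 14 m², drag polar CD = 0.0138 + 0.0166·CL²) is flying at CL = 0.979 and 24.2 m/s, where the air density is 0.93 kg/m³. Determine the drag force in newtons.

D = 113 N

CD = 0.0138 + 0.0166 × 0.979² = 0.02971
D = ½ρv²S·CD = ½ × 0.93 × 24.2² × 14 × 0.02971 = 113 N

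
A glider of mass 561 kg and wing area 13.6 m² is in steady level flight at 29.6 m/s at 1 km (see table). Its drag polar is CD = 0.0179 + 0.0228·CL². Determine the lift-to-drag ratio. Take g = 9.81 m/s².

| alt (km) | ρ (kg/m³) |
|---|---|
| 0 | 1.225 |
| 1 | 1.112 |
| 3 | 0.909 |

L/D = 24.7

At 1 km, from the table: ρ = 1.112 kg/m³.
In steady level flight, lift balances weight: W = mg = 561 × 9.81 = 5503.4 N.
Dynamic pressure q = 0.5 × 1.112 × 29.6² = 487.1 Pa.
CL = W/(q·S) = 5503.4 / (487.1 × 13.6) = 0.8307.
CD = 0.0179 + 0.0228 × 0.8307² = 0.03363.
L/D = CL/CD = 0.8307 / 0.03363 = 24.7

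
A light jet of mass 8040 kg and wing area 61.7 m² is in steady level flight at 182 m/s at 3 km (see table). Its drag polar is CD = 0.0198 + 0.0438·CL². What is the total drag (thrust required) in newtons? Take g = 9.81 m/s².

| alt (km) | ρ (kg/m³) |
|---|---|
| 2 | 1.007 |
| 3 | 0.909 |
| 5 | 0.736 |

D = 18700 N

At 3 km, from the table: ρ = 0.909 kg/m³.
Level flight ⇒ L = W = m·g = 8040 × 9.81 = 78872 N.
q = ½ρv² = ½ × 0.909 × 182² = 15050 Pa.
Required CL = L/(qS) = 78872/(15050·61.7) = 0.08491.
CD = 0.0198 + 0.0438 × 0.08491² = 0.02012.
D = q·S·CD = 15050 × 61.7 × 0.02012 = 18690 N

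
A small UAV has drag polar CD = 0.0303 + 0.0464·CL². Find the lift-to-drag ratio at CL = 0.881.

CD = 0.0303 + 0.0464 × 0.881² = 0.06631
L/D = CL/CD = 0.881 / 0.06631 = 13.3

L/D = 13.3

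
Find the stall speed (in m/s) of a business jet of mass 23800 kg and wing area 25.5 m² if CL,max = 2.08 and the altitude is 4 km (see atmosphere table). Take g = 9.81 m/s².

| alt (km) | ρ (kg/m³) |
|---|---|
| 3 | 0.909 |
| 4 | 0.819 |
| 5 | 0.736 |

At 4 km, from the table: ρ = 0.819 kg/m³.
Stall occurs when L = W at CL,max. W = mg = 23800 × 9.81 = 2.335×10^5 N.
From L = ½ρV²S·CL,max = W: V_stall = √(2W/(ρSCL,max)) = √(2·2.335×10^5/(0.819·25.5·2.08))
V_stall = √10750 = 104 m/s

V_stall = 104 m/s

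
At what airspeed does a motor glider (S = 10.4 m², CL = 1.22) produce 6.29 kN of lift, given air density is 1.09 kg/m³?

v = 30.2 m/s

L = ½ρv²S·CL ⇒ v = √(2L/(ρ·S·CL))
v = √(2 × 6290 / (1.09 × 10.4 × 1.22)) = √909.6 = 30.2 m/s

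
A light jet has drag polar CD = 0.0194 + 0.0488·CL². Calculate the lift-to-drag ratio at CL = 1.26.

L/D = 13

CD = 0.0194 + 0.0488 × 1.26² = 0.09687
L/D = CL/CD = 1.26 / 0.09687 = 13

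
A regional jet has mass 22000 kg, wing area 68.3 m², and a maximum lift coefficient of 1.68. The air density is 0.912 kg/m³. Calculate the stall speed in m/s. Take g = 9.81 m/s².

At stall, lift equals weight: L = W = m·g = 22000 × 9.81 = 2.158×10^5 N.
V_stall = √(2W/(ρ·S·CL,max)) = √(2 × 2.158×10^5 / (0.912 × 68.3 × 1.68))
V_stall = √4125 = 64.2 m/s

V_stall = 64.2 m/s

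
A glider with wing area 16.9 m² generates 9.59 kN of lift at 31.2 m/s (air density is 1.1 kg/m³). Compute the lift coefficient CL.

From L = ½ρv²S·CL, rearranging gives CL = 2L/(ρv²S).
CL = 2 × 9590 / (1.1 × 31.2² × 16.9) = 1.06

CL = 1.06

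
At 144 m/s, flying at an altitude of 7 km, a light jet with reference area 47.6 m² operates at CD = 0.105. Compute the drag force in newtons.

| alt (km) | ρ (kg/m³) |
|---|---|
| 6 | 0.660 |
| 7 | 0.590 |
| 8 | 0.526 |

D = 30600 N

At 7 km, from the table: ρ = 0.590 kg/m³.
Dynamic pressure q = ½ρv² = ½ × 0.59 × 144² = 6117 Pa.
D = q·S·CD = 6117 × 47.6 × 0.105 = 30600 N ≈ 30.6 kN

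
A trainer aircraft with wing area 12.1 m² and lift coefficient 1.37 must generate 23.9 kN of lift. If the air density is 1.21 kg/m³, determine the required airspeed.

L = ½ρv²S·CL ⇒ v = √(2L/(ρ·S·CL))
v = √(2 × 23900 / (1.21 × 12.1 × 1.37)) = √2383 = 48.8 m/s

v = 48.8 m/s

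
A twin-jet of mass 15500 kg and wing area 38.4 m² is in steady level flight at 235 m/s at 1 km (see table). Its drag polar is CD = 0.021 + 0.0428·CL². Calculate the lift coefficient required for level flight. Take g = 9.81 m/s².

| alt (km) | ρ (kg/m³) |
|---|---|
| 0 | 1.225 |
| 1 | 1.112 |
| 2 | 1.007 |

CL = 0.129

At 1 km, from the table: ρ = 1.112 kg/m³.
Level flight ⇒ L = W = m·g = 15500 × 9.81 = 1.5206×10^5 N.
q = ½ρv² = ½ × 1.112 × 235² = 30710 Pa.
CL = 2W/(ρv²S) = 2×1.5206×10^5/(1.112×235²×38.4) = 0.129.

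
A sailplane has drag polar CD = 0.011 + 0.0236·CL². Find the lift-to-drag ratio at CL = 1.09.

L/D = 27.9

CD = 0.011 + 0.0236 × 1.09² = 0.03904
L/D = CL/CD = 1.09 / 0.03904 = 27.9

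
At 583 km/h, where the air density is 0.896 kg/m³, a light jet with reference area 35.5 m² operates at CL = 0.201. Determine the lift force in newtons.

L = 83800 N

Convert speed: v = 583 km/h ÷ 3.6 = 161.9 m/s.
L = ½ρv²S·CL = ½ × 0.896 × 161.9² × 35.5 × 0.201 = 83800 N ≈ 83.8 kN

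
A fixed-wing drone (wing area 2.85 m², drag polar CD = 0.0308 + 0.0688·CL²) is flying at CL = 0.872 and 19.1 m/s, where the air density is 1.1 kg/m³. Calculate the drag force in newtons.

D = 47.5 N

CD = 0.0308 + 0.0688 × 0.872² = 0.08311
D = ½ρv²S·CD = ½ × 1.1 × 19.1² × 2.85 × 0.08311 = 47.5 N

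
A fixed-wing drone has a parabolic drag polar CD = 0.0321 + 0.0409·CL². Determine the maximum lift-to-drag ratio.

For CD = CD0 + K·CL², (L/D)max occurs at CL* = √(CD0/K) and equals 1/(2√(K·CD0)).
(L/D)max = 1/(2√(0.0409 × 0.0321)) = 1/(2 × 0.03623) = 13.8

(L/D)max = 13.8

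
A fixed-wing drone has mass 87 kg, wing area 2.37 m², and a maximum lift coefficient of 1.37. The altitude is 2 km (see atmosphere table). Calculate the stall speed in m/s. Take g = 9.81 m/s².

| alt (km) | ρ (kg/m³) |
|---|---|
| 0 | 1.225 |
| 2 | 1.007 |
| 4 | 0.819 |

V_stall = 22.8 m/s

At 2 km, from the table: ρ = 1.007 kg/m³.
Weight W = mg = 87 × 9.81 = 853.5 N.
From L = ½ρV²S·CL,max = W: V_stall = √(2W/(ρSCL,max)) = √(2·853.5/(1.007·2.37·1.37))
V_stall = √522.1 = 22.8 m/s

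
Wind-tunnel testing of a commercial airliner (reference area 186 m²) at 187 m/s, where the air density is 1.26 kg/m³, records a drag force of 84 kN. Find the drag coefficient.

From D = ½ρv²S·CD, rearranging gives CD = 2D/(ρv²S).
CD = 2 × 84000 / (1.26 × 187² × 186) = 0.0205

CD = 0.0205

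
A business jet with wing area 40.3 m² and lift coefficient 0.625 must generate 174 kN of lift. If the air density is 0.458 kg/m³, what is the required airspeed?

L = ½ρv²S·CL ⇒ v = √(2L/(ρ·S·CL))
v = √(2 × 1.74×10^5 / (0.458 × 40.3 × 0.625)) = √30170 = 174 m/s

v = 174 m/s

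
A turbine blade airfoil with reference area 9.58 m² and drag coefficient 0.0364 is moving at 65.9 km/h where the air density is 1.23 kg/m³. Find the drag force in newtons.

Convert speed: v = 65.9 km/h ÷ 3.6 = 18.31 m/s.
D = ½ρv²S·CD = ½ × 1.23 × 18.31² × 9.58 × 0.0364 = 71.9 N

D = 71.9 N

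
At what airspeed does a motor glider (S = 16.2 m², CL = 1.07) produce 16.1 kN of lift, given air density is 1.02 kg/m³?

v = 42.7 m/s

L = ½ρv²S·CL ⇒ v = √(2L/(ρ·S·CL))
v = √(2 × 16100 / (1.02 × 16.2 × 1.07)) = √1821 = 42.7 m/s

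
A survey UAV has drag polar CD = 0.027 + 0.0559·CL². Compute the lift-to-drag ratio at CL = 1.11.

L/D = 11.6

CD = 0.027 + 0.0559 × 1.11² = 0.09587
L/D = CL/CD = 1.11 / 0.09587 = 11.6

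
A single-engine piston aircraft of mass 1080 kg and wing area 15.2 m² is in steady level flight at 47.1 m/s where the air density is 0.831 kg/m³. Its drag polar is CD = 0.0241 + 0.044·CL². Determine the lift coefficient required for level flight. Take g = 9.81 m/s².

CL = 0.756

In steady level flight, lift balances weight: W = mg = 1080 × 9.81 = 10595 N.
q = ½ρv² = ½ × 0.831 × 47.1² = 921.7 Pa.
Required CL = L/(qS) = 10595/(921.7·15.2) = 0.7562.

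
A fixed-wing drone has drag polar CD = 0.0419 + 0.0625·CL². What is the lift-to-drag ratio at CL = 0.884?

L/D = 9.74

CD = 0.0419 + 0.0625 × 0.884² = 0.09074
L/D = CL/CD = 0.884 / 0.09074 = 9.74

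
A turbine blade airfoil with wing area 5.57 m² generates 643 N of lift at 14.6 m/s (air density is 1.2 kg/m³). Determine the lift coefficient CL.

From L = ½ρv²S·CL, rearranging gives CL = 2L/(ρv²S).
CL = 2 × 643 / (1.2 × 14.6² × 5.57) = 0.903

CL = 0.903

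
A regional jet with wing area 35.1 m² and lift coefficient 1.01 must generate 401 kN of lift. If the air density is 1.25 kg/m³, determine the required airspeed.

v = 135 m/s

L = ½ρv²S·CL ⇒ v = √(2L/(ρ·S·CL))
v = √(2 × 4.01×10^5 / (1.25 × 35.1 × 1.01)) = √18100 = 135 m/s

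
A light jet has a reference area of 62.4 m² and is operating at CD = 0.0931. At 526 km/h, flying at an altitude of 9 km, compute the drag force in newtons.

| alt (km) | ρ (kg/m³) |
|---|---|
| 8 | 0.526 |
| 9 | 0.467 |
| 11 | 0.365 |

At 9 km, from the table: ρ = 0.467 kg/m³.
Convert speed: v = 526 km/h ÷ 3.6 = 146.1 m/s.
D = ½ρv²S·CD = ½ × 0.467 × 146.1² × 62.4 × 0.0931 = 29000 N ≈ 29 kN

D = 29000 N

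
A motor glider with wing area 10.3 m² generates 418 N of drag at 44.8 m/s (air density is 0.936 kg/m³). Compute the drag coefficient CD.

CD = 0.0432

From D = ½ρv²S·CD, rearranging gives CD = 2D/(ρv²S).
CD = 2 × 418 / (0.936 × 44.8² × 10.3) = 0.0432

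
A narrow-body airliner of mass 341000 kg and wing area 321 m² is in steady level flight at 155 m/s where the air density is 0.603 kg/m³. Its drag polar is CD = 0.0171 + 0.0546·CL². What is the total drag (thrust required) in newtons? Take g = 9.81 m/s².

Level flight ⇒ L = W = m·g = 341000 × 9.81 = 3.3452×10^6 N.
q = ½ρv² = ½ × 0.603 × 155² = 7244 Pa.
CL = W/(q·S) = 3.3452×10^6 / (7244 × 321) = 1.439.
CD = 0.0171 + 0.0546 × 1.439² = 0.1301.
D = q·S·CD = 7244 × 321 × 0.1301 = 3.025×10^5 N

D = 3.03×10^5 N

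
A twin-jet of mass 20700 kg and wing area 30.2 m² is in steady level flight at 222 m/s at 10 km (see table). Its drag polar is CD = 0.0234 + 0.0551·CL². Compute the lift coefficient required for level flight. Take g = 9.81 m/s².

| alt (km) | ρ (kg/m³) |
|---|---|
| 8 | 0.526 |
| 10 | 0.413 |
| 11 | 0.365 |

At 10 km, from the table: ρ = 0.413 kg/m³.
Weight W = mg = 20700 × 9.81 = 2.0307×10^5 N; in level flight L = W.
q = ½ρv² = ½ × 0.413 × 222² = 10180 Pa.
CL = 2W/(ρv²S) = 2×2.0307×10^5/(0.413×222²×30.2) = 0.6607.

CL = 0.661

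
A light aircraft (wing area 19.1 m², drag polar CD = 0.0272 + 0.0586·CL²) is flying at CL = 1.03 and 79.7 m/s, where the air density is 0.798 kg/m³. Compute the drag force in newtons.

CD = 0.0272 + 0.0586 × 1.03² = 0.08937
D = ½ρv²S·CD = ½ × 0.798 × 79.7² × 19.1 × 0.08937 = 4330 N

D = 4330 N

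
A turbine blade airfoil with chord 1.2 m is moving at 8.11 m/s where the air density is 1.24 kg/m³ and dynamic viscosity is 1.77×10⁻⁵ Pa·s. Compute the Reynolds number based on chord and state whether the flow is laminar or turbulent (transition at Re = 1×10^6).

Re = 6.82×10^5 (laminar)

Re = ρ·v·c/μ = 1.24 × 8.11 × 1.2 / (1.77×10⁻⁵) = 6.82×10^5
Since 6.82×10^5 < 1×10^6, the flow is laminar.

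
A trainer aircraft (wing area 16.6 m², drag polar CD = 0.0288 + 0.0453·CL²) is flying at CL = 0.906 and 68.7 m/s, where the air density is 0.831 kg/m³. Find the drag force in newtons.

D = 2150 N

CD = 0.0288 + 0.0453 × 0.906² = 0.06598
D = ½ρv²S·CD = ½ × 0.831 × 68.7² × 16.6 × 0.06598 = 2150 N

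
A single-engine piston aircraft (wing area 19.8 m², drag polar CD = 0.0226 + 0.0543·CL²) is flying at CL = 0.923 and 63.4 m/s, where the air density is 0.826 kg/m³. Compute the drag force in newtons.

D = 2260 N

CD = 0.0226 + 0.0543 × 0.923² = 0.06886
D = ½ρv²S·CD = ½ × 0.826 × 63.4² × 19.8 × 0.06886 = 2260 N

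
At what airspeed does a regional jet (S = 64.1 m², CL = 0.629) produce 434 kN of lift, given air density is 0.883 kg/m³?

v = 156 m/s

L = ½ρv²S·CL ⇒ v = √(2L/(ρ·S·CL))
v = √(2 × 4.34×10^5 / (0.883 × 64.1 × 0.629)) = √24380 = 156 m/s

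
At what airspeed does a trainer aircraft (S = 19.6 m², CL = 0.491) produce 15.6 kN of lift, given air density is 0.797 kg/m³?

v = 63.8 m/s

L = ½ρv²S·CL ⇒ v = √(2L/(ρ·S·CL))
v = √(2 × 15600 / (0.797 × 19.6 × 0.491)) = √4068 = 63.8 m/s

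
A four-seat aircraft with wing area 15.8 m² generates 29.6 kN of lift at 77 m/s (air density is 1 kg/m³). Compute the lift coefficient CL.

CL = 0.632

From L = ½ρv²S·CL, rearranging gives CL = 2L/(ρv²S).
CL = 2 × 29600 / (1 × 77² × 15.8) = 0.632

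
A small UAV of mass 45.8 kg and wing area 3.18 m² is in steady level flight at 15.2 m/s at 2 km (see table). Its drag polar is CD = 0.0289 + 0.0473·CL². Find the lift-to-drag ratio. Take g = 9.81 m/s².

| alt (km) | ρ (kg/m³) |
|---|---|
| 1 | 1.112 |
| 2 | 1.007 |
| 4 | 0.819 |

L/D = 12.3

At 2 km, from the table: ρ = 1.007 kg/m³.
Level flight ⇒ L = W = m·g = 45.8 × 9.81 = 449.3 N.
q = ½ρv² = ½ × 1.007 × 15.2² = 116.3 Pa.
CL = 2W/(ρv²S) = 2×449.3/(1.007×15.2²×3.18) = 1.215.
CD = 0.0289 + 0.0473 × 1.215² = 0.09868.
L/D = CL/CD = 1.215 / 0.09868 = 12.3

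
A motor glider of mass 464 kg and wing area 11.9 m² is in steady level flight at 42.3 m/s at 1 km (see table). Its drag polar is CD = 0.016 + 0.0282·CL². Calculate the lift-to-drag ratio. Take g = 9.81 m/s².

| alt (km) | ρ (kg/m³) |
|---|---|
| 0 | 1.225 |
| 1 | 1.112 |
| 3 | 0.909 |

L/D = 19.1

At 1 km, from the table: ρ = 1.112 kg/m³.
Weight W = mg = 464 × 9.81 = 4551.8 N; in level flight L = W.
Dynamic pressure q = 0.5 × 1.112 × 42.3² = 994.8 Pa.
CL = 2W/(ρv²S) = 2×4551.8/(1.112×42.3²×11.9) = 0.3845.
CD = 0.016 + 0.0282 × 0.3845² = 0.02017.
L/D = CL/CD = 0.3845 / 0.02017 = 19.1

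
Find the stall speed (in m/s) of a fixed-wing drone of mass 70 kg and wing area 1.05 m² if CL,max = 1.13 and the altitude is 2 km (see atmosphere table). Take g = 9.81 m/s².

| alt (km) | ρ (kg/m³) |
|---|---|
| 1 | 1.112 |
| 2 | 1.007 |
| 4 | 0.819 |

V_stall = 33.9 m/s

At 2 km, from the table: ρ = 1.007 kg/m³.
Stall occurs when L = W at CL,max. W = mg = 70 × 9.81 = 686.7 N.
From L = ½ρV²S·CL,max = W: V_stall = √(2W/(ρSCL,max)) = √(2·686.7/(1.007·1.05·1.13))
V_stall = √1149 = 33.9 m/s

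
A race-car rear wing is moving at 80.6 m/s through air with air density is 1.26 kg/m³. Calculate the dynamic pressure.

q = ½ρv² = ½ × 1.26 × 80.6² = 4090 Pa

q = 4090 Pa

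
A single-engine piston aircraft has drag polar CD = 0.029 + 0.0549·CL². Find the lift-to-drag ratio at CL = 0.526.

CD = 0.029 + 0.0549 × 0.526² = 0.04419
L/D = CL/CD = 0.526 / 0.04419 = 11.9

L/D = 11.9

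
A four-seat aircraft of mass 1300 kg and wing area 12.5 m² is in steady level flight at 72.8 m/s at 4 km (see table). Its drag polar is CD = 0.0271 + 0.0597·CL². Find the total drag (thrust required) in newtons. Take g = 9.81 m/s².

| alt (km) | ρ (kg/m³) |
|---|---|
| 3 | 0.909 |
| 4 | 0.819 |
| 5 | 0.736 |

D = 1090 N

At 4 km, from the table: ρ = 0.819 kg/m³.
In steady level flight, lift balances weight: W = mg = 1300 × 9.81 = 12753 N.
Dynamic pressure q = 0.5 × 0.819 × 72.8² = 2170 Pa.
CL = W/(q·S) = 12753 / (2170 × 12.5) = 0.4701.
CD = 0.0271 + 0.0597 × 0.4701² = 0.04029.
D = q·S·CD = 2170 × 12.5 × 0.04029 = 1093 N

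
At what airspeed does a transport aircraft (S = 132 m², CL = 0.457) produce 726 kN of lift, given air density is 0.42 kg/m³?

v = 239 m/s

L = ½ρv²S·CL ⇒ v = √(2L/(ρ·S·CL))
v = √(2 × 7.26×10^5 / (0.42 × 132 × 0.457)) = √57310 = 239 m/s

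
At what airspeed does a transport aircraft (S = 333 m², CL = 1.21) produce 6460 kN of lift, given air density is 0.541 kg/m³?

L = ½ρv²S·CL ⇒ v = √(2L/(ρ·S·CL))
v = √(2 × 6.46×10^6 / (0.541 × 333 × 1.21)) = √59270 = 243 m/s

v = 243 m/s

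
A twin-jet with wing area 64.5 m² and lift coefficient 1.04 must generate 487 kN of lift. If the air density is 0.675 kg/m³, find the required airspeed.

v = 147 m/s

L = ½ρv²S·CL ⇒ v = √(2L/(ρ·S·CL))
v = √(2 × 4.87×10^5 / (0.675 × 64.5 × 1.04)) = √21510 = 147 m/s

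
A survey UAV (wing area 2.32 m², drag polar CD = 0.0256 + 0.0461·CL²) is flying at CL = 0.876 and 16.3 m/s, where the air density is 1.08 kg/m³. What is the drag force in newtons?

CD = 0.0256 + 0.0461 × 0.876² = 0.06098
D = ½ρv²S·CD = ½ × 1.08 × 16.3² × 2.32 × 0.06098 = 20.3 N

D = 20.3 N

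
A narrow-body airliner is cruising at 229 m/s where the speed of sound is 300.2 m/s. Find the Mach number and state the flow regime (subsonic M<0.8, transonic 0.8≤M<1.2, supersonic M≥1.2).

M = v/a = 229 / 300.2 = 0.763
M = 0.763 → subsonic.

M = 0.763 (subsonic)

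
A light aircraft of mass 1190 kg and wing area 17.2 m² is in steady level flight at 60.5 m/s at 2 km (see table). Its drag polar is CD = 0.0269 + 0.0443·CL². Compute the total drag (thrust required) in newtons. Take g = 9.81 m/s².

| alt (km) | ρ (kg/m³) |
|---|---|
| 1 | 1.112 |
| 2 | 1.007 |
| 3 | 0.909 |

At 2 km, from the table: ρ = 1.007 kg/m³.
In steady level flight, lift balances weight: W = mg = 1190 × 9.81 = 11674 N.
q = ½ρv² = ½ × 1.007 × 60.5² = 1843 Pa.
CL = W/(q·S) = 11674 / (1843 × 17.2) = 0.3683.
CD = 0.0269 + 0.0443 × 0.3683² = 0.03291.
D = q·S·CD = 1843 × 17.2 × 0.03291 = 1043 N

D = 1040 N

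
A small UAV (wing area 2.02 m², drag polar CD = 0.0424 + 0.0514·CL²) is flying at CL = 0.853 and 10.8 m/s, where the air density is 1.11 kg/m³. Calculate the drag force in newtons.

CD = 0.0424 + 0.0514 × 0.853² = 0.0798
D = ½ρv²S·CD = ½ × 1.11 × 10.8² × 2.02 × 0.0798 = 10.4 N

D = 10.4 N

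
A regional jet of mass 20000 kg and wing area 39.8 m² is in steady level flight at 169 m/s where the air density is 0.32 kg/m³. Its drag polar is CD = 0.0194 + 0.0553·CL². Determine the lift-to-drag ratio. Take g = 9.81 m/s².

Weight W = mg = 20000 × 9.81 = 1.962×10^5 N; in level flight L = W.
q = ½ρv² = ½ × 0.32 × 169² = 4570 Pa.
CL = W/(q·S) = 1.962×10^5 / (4570 × 39.8) = 1.079.
CD = 0.0194 + 0.0553 × 1.079² = 0.08375.
L/D = CL/CD = 1.079 / 0.08375 = 12.9

L/D = 12.9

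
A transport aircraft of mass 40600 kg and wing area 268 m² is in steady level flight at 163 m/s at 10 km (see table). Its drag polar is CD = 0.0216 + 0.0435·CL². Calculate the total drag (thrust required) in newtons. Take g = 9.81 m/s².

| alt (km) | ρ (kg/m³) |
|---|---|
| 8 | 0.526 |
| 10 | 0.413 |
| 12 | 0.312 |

D = 36500 N

At 10 km, from the table: ρ = 0.413 kg/m³.
Weight W = mg = 40600 × 9.81 = 3.9829×10^5 N; in level flight L = W.
q = ½ρv² = ½ × 0.413 × 163² = 5486 Pa.
CL = W/(q·S) = 3.9829×10^5 / (5486 × 268) = 0.2709.
CD = 0.0216 + 0.0435 × 0.2709² = 0.02479.
D = q·S·CD = 5486 × 268 × 0.02479 = 36450 N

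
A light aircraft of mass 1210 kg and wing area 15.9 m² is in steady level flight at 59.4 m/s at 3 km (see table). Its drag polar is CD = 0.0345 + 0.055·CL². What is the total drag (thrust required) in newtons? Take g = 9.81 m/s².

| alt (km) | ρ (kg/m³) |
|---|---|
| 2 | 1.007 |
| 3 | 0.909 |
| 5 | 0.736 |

At 3 km, from the table: ρ = 0.909 kg/m³.
Weight W = mg = 1210 × 9.81 = 11870 N; in level flight L = W.
Dynamic pressure q = 0.5 × 0.909 × 59.4² = 1604 Pa.
Required CL = L/(qS) = 11870/(1604·15.9) = 0.4655.
CD = 0.0345 + 0.055 × 0.4655² = 0.04642.
D = q·S·CD = 1604 × 15.9 × 0.04642 = 1184 N

D = 1180 N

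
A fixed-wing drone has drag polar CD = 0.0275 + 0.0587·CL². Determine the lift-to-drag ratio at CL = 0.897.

CD = 0.0275 + 0.0587 × 0.897² = 0.07473
L/D = CL/CD = 0.897 / 0.07473 = 12

L/D = 12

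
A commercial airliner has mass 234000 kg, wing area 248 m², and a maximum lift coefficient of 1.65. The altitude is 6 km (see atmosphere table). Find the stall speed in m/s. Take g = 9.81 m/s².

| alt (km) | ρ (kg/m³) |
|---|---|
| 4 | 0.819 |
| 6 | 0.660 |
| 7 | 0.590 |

V_stall = 130 m/s

At 6 km, from the table: ρ = 0.660 kg/m³.
At stall, lift equals weight: L = W = m·g = 234000 × 9.81 = 2.296×10^6 N.
From L = ½ρV²S·CL,max = W: V_stall = √(2W/(ρSCL,max)) = √(2·2.296×10^6/(0.66·248·1.65))
V_stall = √17000 = 130 m/s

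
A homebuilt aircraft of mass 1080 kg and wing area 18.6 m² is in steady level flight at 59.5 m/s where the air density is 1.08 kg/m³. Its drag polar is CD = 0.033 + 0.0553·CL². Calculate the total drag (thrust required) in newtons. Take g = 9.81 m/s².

In steady level flight, lift balances weight: W = mg = 1080 × 9.81 = 10595 N.
Dynamic pressure q = 0.5 × 1.08 × 59.5² = 1912 Pa.
Required CL = L/(qS) = 10595/(1912·18.6) = 0.298.
CD = 0.033 + 0.0553 × 0.298² = 0.03791.
D = q·S·CD = 1912 × 18.6 × 0.03791 = 1348 N

D = 1350 N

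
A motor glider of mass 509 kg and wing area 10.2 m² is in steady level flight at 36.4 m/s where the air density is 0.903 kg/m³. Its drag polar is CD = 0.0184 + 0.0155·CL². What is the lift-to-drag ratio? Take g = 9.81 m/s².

L/D = 28.4

Level flight ⇒ L = W = m·g = 509 × 9.81 = 4993.3 N.
Dynamic pressure q = 0.5 × 0.903 × 36.4² = 598.2 Pa.
CL = 2W/(ρv²S) = 2×4993.3/(0.903×36.4²×10.2) = 0.8183.
CD = 0.0184 + 0.0155 × 0.8183² = 0.02878.
L/D = CL/CD = 0.8183 / 0.02878 = 28.4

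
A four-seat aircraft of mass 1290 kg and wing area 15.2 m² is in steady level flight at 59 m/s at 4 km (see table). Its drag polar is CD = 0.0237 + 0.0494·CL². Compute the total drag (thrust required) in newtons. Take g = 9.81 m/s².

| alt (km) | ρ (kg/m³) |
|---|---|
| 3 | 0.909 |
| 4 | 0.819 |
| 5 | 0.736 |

D = 879 N

At 4 km, from the table: ρ = 0.819 kg/m³.
Weight W = mg = 1290 × 9.81 = 12655 N; in level flight L = W.
q = ½ρv² = ½ × 0.819 × 59² = 1425 Pa.
Required CL = L/(qS) = 12655/(1425·15.2) = 0.5841.
CD = 0.0237 + 0.0494 × 0.5841² = 0.04055.
D = q·S·CD = 1425 × 15.2 × 0.04055 = 878.6 N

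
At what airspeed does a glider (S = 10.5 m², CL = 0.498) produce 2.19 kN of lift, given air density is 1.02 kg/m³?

L = ½ρv²S·CL ⇒ v = √(2L/(ρ·S·CL))
v = √(2 × 2190 / (1.02 × 10.5 × 0.498)) = √821.2 = 28.7 m/s

v = 28.7 m/s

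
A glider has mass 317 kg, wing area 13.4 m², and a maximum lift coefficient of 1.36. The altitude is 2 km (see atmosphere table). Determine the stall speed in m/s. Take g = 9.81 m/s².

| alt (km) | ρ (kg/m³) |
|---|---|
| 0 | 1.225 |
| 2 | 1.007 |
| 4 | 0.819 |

V_stall = 18.4 m/s

At 2 km, from the table: ρ = 1.007 kg/m³.
Stall occurs when L = W at CL,max. W = mg = 317 × 9.81 = 3110 N.
From L = ½ρV²S·CL,max = W: V_stall = √(2W/(ρSCL,max)) = √(2·3110/(1.007·13.4·1.36))
V_stall = √338.9 = 18.4 m/s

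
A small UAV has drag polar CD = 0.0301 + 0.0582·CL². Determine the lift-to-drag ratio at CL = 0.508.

CD = 0.0301 + 0.0582 × 0.508² = 0.04512
L/D = CL/CD = 0.508 / 0.04512 = 11.3

L/D = 11.3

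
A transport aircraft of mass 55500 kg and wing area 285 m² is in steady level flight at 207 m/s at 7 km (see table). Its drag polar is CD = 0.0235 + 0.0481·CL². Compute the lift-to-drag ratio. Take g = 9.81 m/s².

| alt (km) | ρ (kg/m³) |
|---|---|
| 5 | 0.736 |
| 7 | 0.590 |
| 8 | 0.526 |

L/D = 6.14

At 7 km, from the table: ρ = 0.590 kg/m³.
In steady level flight, lift balances weight: W = mg = 55500 × 9.81 = 5.4446×10^5 N.
q = ½ρv² = ½ × 0.59 × 207² = 12640 Pa.
Required CL = L/(qS) = 5.4446×10^5/(12640·285) = 0.1511.
CD = 0.0235 + 0.0481 × 0.1511² = 0.0246.
L/D = CL/CD = 0.1511 / 0.0246 = 6.14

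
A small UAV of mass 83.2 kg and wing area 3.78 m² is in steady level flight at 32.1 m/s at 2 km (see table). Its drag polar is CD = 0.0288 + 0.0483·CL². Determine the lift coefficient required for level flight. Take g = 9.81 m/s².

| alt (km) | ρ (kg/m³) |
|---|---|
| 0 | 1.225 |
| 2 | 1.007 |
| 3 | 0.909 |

CL = 0.416

At 2 km, from the table: ρ = 1.007 kg/m³.
In steady level flight, lift balances weight: W = mg = 83.2 × 9.81 = 816.19 N.
Dynamic pressure q = 0.5 × 1.007 × 32.1² = 518.8 Pa.
CL = 2W/(ρv²S) = 2×816.19/(1.007×32.1²×3.78) = 0.4162.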